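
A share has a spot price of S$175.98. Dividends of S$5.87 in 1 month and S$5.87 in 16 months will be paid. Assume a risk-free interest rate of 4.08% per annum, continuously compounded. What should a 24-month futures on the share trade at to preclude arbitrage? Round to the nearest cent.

PV(dividends) I = 5.87·e^(−0.0408·1/12) + 5.87·e^(−0.0408·16/12)
I = 5.8501 + 5.5592 = 11.4093
F = (S − I)·e^(rT) = (175.98 − 11.4093) · e^(0.0408·24/12)
= 164.5707 · e^0.081600 = 164.5707 × 1.085022 = S$178.56

S$178.56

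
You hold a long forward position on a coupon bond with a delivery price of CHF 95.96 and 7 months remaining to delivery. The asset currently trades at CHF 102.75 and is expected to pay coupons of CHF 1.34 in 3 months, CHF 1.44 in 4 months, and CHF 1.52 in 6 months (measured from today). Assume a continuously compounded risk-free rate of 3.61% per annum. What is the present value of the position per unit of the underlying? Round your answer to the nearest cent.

PV(remaining coupons) I = 1.34·e^(−0.0361·3/12) + 1.44·e^(−0.0361·4/12) + 1.52·e^(−0.0361·6/12) = 4.2435
Current forward F = (S − I)·e^(rT) = (102.75 − 4.2435)·e^(0.0361·7/12) = 98.5065 × 1.021282 = 100.6029
Value (long) = (F − K)·e^(−rT) = (100.6029 − 95.96) × 0.979162 = 4.5462
Value = CHF 4.55

CHF 4.55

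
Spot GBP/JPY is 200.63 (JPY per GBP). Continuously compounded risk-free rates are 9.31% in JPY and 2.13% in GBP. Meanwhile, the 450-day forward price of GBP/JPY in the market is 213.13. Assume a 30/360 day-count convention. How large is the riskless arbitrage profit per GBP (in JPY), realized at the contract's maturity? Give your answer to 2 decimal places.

6.34 per GBP (in JPY)

Fair forward: F* = S·e^(carry·T), with carry = (r_JPY − r_GBP) = 0.0931 − 0.0213 = 0.0718
F* = 200.63 · e^(0.0718 × 450/360) = 200.63 · e^0.089750 = 200.63 × 1.093901 = 219.4694
Market 213.13 < fair 219.4694: forward underpriced → reverse cash-and-carry (short spot, go long the forward).
At maturity, profit = |F_mkt − F*| = |213.13 − 219.4694| = 6.34 per GBP (in JPY)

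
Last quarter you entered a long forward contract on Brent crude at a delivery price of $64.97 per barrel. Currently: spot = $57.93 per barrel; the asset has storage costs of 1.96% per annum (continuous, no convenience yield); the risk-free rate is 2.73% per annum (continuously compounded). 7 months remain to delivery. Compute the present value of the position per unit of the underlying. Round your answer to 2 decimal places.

Current fair forward for the remaining 7 months: F = S·e^((r + u)·T), (r + u) = 0.0273 + 0.0196 = 0.0469
F = 57.93 · e^(0.0469 × 7/12) = 57.93 × 1.027736 = 59.5367
Value of long forward = (F − K)·e^(−rT) = (59.5367 − 64.97) · e^(−0.0273·7/12)
= -5.4333 × 0.984201 = -5.35

-$5.35 per barrel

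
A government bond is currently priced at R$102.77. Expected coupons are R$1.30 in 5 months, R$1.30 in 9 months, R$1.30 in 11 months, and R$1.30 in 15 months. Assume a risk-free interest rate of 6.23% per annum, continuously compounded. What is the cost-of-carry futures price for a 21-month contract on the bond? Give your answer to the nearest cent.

PV(coupons) I = 1.30·e^(−0.0623·5/12) + 1.30·e^(−0.0623·9/12) + 1.30·e^(−0.0623·11/12) + 1.30·e^(−0.0623·15/12)
I = 1.2667 + 1.2407 + 1.2278 + 1.2026 = 4.9378
F = (S − I)·e^(rT) = (102.77 − 4.9378) · e^(0.0623·21/12)
= 97.8322 · e^0.109025 = 97.8322 × 1.115190 = R$109.10

R$109.10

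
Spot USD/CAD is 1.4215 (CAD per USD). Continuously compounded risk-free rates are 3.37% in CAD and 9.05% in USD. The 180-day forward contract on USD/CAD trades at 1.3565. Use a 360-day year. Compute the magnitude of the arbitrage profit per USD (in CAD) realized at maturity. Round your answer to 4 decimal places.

0.0252 per USD (in CAD)

Fair forward: F* = S·e^(carry·T), with carry = (r_CAD − r_USD) = 0.0337 − 0.0905 = -0.0568
F* = 1.4215 · e^(-0.0568 × 180/360) = 1.4215 · e^-0.028400 = 1.4215 × 0.971999 = 1.3817
Market 1.3565 < fair 1.3817: forward underpriced → reverse cash-and-carry (short spot, go long the forward).
At maturity, profit = |F_mkt − F*| = |1.3565 − 1.3817| = 0.0252 per USD (in CAD)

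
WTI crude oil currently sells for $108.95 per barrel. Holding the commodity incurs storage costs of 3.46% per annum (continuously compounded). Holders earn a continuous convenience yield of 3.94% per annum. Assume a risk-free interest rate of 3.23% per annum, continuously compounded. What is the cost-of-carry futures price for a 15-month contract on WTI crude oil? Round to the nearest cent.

Net carry = r + u − y = 0.0323 + 0.0346 − 0.0394 = 0.0275
F = S·e^((r+u−y)T) = 108.95 · e^(0.0275 × 15/12) = 108.95 · e^0.034375
= 108.95 × 1.034973 = $112.76 per barrel

$112.76 per barrel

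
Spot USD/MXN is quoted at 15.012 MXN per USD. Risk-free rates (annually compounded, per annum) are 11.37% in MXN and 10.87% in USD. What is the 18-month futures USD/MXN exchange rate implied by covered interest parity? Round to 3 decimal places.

15.114

By covered interest parity, F = S · (1+r_MXN)^T / (1+r_USD)^T
= 15.012 × 1.175310 / 1.167404 = 15.012 × 1.006772
F = 15.114 MXN per USD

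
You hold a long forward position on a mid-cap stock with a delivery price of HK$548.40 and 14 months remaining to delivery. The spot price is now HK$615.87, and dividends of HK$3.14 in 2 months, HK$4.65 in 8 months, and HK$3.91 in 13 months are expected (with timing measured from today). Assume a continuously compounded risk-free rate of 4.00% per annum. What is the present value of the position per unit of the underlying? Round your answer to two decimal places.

HK$81.08

PV(remaining dividends) I = 3.14·e^(−0.0400·2/12) + 4.65·e^(−0.0400·8/12) + 3.91·e^(−0.0400·13/12) = 11.3910
Current forward F = (S − I)·e^(rT) = (615.87 − 11.3910)·e^(0.0400·14/12) = 604.4790 × 1.047773 = 633.3568
Value (long) = (F − K)·e^(−rT) = (633.3568 − 548.40) × 0.954405 = 81.0832
Value = HK$81.08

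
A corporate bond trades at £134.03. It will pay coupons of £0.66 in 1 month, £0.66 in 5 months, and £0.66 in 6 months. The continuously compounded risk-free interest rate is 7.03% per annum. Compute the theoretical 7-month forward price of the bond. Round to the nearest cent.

£137.63

PV(coupons) I = 0.66·e^(−0.0703·1/12) + 0.66·e^(−0.0703·5/12) + 0.66·e^(−0.0703·6/12)
I = 0.6561 + 0.6409 + 0.6372 = 1.9342
F = (S − I)·e^(rT) = (134.03 − 1.9342) · e^(0.0703·7/12)
= 132.0958 · e^0.041008 = 132.0958 × 1.041860 = £137.63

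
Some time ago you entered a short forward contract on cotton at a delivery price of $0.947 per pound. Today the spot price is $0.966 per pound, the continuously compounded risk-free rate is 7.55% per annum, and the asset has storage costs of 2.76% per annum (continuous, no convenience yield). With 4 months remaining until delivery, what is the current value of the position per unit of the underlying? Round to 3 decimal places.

-$0.051 per pound

Current fair forward for the remaining 4 months: F = S·e^((r + u)·T), (r + u) = 0.0755 + 0.0276 = 0.1031
F = 0.966 · e^(0.1031 × 4/12) = 0.966 × 1.034964 = 0.9998
Value of long forward = (F − K)·e^(−rT) = (0.9998 − 0.947) · e^(−0.0755·4/12)
= 0.0528 × 0.975147 = 0.051
Short position value = −(long value) = -$0.051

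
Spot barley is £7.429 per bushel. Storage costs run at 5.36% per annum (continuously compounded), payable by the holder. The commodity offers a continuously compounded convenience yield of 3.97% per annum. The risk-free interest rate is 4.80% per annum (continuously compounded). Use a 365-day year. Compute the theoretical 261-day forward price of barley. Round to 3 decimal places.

Net carry = r + u − y = 0.0480 + 0.0536 − 0.0397 = 0.0619
F = S·e^((r+u−y)T) = 7.429 · e^(0.0619 × 261/365) = 7.429 · e^0.044263
= 7.429 × 1.045257 = £7.765 per bushel

£7.765 per bushel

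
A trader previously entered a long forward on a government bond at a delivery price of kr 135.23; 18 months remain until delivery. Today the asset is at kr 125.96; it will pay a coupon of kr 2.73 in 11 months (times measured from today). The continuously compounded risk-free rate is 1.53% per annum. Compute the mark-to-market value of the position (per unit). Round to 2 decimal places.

-kr 8.89

PV(remaining coupons) I = 2.73·e^(−0.0153·11/12) = 2.6920
Current forward F = (S − I)·e^(rT) = (125.96 − 2.6920)·e^(0.0153·18/12) = 123.2680 × 1.023215 = 126.1297
Value (long) = (F − K)·e^(−rT) = (126.1297 − 135.23) × 0.977311 = -8.8938
Value = -kr 8.89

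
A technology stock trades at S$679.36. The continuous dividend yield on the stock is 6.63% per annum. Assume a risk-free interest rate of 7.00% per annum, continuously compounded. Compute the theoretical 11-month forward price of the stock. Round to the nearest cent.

S$681.67

F = S·e^((r − q)T) = 679.36 · e^((0.0700 − 0.0663) × 11/12)
= 679.36 · e^0.003392 = 679.36 × 1.003398
F = S$681.67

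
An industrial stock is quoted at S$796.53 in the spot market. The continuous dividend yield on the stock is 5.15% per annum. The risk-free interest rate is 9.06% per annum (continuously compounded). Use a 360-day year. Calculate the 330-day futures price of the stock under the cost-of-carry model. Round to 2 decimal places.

S$825.60

F = S·e^((r − q)T) = 796.53 · e^((0.0906 − 0.0515) × 330/360)
= 796.53 · e^0.035842 = 796.53 × 1.036492
F = S$825.60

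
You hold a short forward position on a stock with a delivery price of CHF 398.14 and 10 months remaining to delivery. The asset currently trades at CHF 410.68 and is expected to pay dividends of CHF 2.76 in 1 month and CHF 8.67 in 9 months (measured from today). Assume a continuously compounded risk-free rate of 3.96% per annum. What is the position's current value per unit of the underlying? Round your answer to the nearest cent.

PV(remaining dividends) I = 2.76·e^(−0.0396·1/12) + 8.67·e^(−0.0396·9/12) = 11.1672
Current forward F = (S − I)·e^(rT) = (410.68 − 11.1672)·e^(0.0396·10/12) = 399.5128 × 1.033551 = 412.9169
Value (long) = (F − K)·e^(−rT) = (412.9169 − 398.14) × 0.967539 = 14.2972
Short position value = −(long value) = -CHF 14.30

-CHF 14.30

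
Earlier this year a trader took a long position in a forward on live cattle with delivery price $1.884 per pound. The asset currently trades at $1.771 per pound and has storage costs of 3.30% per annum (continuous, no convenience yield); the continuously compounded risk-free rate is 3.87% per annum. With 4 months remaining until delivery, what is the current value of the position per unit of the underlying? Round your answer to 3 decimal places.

Current fair forward for the remaining 4 months: F = S·e^((r + u)·T), (r + u) = 0.0387 + 0.0330 = 0.0717
F = 1.771 · e^(0.0717 × 4/12) = 1.771 × 1.024188 = 1.8138
Value of long forward = (F − K)·e^(−rT) = (1.8138 − 1.884) · e^(−0.0387·4/12)
= -0.0702 × 0.987183 = -0.069

-$0.069 per pound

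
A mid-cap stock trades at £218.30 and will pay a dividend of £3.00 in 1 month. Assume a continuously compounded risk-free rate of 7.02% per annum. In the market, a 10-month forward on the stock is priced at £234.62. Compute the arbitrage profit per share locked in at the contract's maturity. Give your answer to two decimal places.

£6.33 per share

PV(dividends) I = 3.00·e^(−0.0702·1/12) = 2.9825
Fair forward F* = (S − I)·e^(rT) = (218.30 − 2.9825)·e^0.058500 = 215.3175 × 1.060245 = 228.2893
Market £234.62 > fair 228.2893: forward overpriced → cash-and-carry (borrow at r, buy the stock and collect the dividends, short the forward).
Profit at T = |F_mkt − F*| = |234.62 − 228.2893| = £6.33 per share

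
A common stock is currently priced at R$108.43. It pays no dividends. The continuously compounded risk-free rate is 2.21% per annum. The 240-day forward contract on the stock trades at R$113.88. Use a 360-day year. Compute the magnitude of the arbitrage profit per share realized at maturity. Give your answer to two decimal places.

Fair forward: F* = S·e^(carry·T), with carry = r = 0.0221
F* = 108.43 · e^(0.0221 × 240/360) = 108.43 · e^0.014733 = 108.43 × 1.014842 = R$110.0393
Market R$113.88 > fair R$110.0393: forward overpriced → cash-and-carry (buy spot, short the forward).
At maturity, profit = |F_mkt − F*| = |113.88 − 110.0393| = R$3.84 per share

R$3.84 per share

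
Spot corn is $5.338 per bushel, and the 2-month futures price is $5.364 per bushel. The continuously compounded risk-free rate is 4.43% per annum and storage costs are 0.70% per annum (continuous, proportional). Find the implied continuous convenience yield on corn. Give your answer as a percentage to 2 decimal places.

2.21%

F = S·e^((r+u−y)T) ⇒ (r+u−y) = ln(F/S)/T
ln(5.364/5.338) = 0.004859; /T ⇒ 0.029154
y = r + u − ln(F/S)/T = 0.0443 + 0.0070 − 0.029154 = 0.022146
y = 2.21%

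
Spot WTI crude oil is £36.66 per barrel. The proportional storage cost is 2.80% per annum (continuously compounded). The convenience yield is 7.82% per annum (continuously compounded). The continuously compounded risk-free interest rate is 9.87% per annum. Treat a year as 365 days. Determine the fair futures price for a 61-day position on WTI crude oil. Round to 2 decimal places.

£36.96 per barrel

Net carry = r + u − y = 0.0987 + 0.0280 − 0.0782 = 0.0485
F = S·e^((r+u−y)T) = 36.66 · e^(0.0485 × 61/365) = 36.66 · e^0.008105
= 36.66 × 1.008138 = £36.96 per barrel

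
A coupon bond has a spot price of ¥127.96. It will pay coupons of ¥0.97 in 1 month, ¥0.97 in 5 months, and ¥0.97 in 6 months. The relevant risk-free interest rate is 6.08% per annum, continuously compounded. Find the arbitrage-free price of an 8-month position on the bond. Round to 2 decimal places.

¥130.28

PV(coupons) I = 0.97·e^(−0.0608·1/12) + 0.97·e^(−0.0608·5/12) + 0.97·e^(−0.0608·6/12)
I = 0.9651 + 0.9457 + 0.9410 = 2.8518
F = (S − I)·e^(rT) = (127.96 − 2.8518) · e^(0.0608·8/12)
= 125.1082 · e^0.040533 = 125.1082 × 1.041366 = ¥130.28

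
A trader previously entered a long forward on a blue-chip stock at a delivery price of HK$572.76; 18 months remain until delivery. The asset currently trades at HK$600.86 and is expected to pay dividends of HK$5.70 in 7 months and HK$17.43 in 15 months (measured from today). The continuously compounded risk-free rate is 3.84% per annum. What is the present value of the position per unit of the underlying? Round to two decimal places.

PV(remaining dividends) I = 5.70·e^(−0.0384·7/12) + 17.43·e^(−0.0384·15/12) = 22.1869
Current forward F = (S − I)·e^(rT) = (600.86 − 22.1869)·e^(0.0384·18/12) = 578.6731 × 1.059291 = 612.9832
Value (long) = (F − K)·e^(−rT) = (612.9832 − 572.76) × 0.944027 = 37.9718
Value = HK$37.97

HK$37.97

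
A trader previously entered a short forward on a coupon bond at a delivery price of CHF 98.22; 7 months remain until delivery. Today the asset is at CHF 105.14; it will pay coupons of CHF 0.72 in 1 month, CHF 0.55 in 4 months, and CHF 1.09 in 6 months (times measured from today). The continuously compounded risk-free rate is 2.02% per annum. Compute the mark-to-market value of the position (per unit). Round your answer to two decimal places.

PV(remaining coupons) I = 0.72·e^(−0.0202·1/12) + 0.55·e^(−0.0202·4/12) + 1.09·e^(−0.0202·6/12) = 2.3441
Current forward F = (S − I)·e^(rT) = (105.14 − 2.3441)·e^(0.0202·7/12) = 102.7959 × 1.011853 = 104.0143
Value (long) = (F − K)·e^(−rT) = (104.0143 − 98.22) × 0.988286 = 5.7264
Short position value = −(long value) = -CHF 5.73

-CHF 5.73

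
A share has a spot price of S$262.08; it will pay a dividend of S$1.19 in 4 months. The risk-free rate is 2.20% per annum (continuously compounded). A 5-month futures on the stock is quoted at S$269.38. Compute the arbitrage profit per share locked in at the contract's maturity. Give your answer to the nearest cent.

PV(dividends) I = 1.19·e^(−0.0220·4/12) = 1.1813
Fair futures F* = (S − I)·e^(rT) = (262.08 − 1.1813)·e^0.009167 = 260.8987 × 1.009209 = 263.3013
Market S$269.38 > fair 263.3013: forward overpriced → cash-and-carry (borrow at r, buy the stock and collect the dividends, short the forward).
Profit at T = |F_mkt − F*| = |269.38 − 263.3013| = S$6.08 per share

S$6.08 per share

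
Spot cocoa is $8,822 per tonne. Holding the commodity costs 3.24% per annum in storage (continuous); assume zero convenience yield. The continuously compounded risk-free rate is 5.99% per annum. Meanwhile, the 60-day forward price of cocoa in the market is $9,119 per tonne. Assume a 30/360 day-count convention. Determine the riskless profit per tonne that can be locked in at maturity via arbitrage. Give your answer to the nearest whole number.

$160 per tonne

Fair forward: F* = S·e^(carry·T), with carry = (r + u) = 0.0599 + 0.0324 = 0.0923
F* = 8822 · e^(0.0923 × 60/360) = 8822 · e^0.015383 = 8822 × 1.015502 = $8958.7586
Market $9119 > fair $8958.7586: forward overpriced → cash-and-carry (buy spot, short the forward).
At maturity, profit = |F_mkt − F*| = |9119 − 8958.7586| = $160 per tonne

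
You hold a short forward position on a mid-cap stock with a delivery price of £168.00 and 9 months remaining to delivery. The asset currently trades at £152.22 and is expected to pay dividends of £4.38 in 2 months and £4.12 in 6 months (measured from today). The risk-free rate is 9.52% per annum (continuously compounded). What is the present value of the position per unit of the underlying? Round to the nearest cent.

£12.44

PV(remaining dividends) I = 4.38·e^(−0.0952·2/12) + 4.12·e^(−0.0952·6/12) = 8.2395
Current forward F = (S − I)·e^(rT) = (152.22 − 8.2395)·e^(0.0952·9/12) = 143.9805 × 1.074011 = 154.6366
Value (long) = (F − K)·e^(−rT) = (154.6366 − 168.00) × 0.931089 = -12.4425
Short position value = −(long value) = £12.44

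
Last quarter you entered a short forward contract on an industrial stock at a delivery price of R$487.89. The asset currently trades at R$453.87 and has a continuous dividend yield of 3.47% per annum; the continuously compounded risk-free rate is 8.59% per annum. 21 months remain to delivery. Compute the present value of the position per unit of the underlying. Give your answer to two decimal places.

Current fair forward for the remaining 21 months: F = S·e^((r − q)·T), (r − q) = 0.0859 − 0.0347 = 0.0512
F = 453.87 · e^(0.0512 × 21/12) = 453.87 × 1.093737 = 496.4144
Value of long forward = (F − K)·e^(−rT) = (496.4144 − 487.89) · e^(−0.0859·21/12)
= 8.5244 × 0.860428 = 7.33
Short position value = −(long value) = -R$7.33

-R$7.33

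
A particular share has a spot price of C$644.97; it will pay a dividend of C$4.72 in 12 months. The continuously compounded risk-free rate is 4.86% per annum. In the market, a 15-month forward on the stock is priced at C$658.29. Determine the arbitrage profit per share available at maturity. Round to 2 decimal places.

PV(dividends) I = 4.72·e^(−0.0486·12/12) = 4.4961
Fair forward F* = (S − I)·e^(rT) = (644.97 − 4.4961)·e^0.060750 = 640.4739 × 1.062633 = 680.5887
Market C$658.29 < fair 680.5887: forward underpriced → reverse cash-and-carry (short the stock, invest proceeds at r, pay the dividends, go long the forward).
Profit at T = |F_mkt − F*| = |658.29 − 680.5887| = C$22.30 per share

C$22.30 per share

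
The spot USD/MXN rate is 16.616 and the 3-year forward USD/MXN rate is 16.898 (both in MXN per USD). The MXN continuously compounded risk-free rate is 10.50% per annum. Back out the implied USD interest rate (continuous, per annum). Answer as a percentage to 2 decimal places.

9.94%

F = S·e^((r_MXN − r_USD)T) ⇒ r_USD = r_MXN − ln(F/S)/T
ln(16.898/16.616) = 0.016829; /(3) = 0.005610
r_USD = 0.1050 − 0.005610 = 0.099390
r_USD = 9.94%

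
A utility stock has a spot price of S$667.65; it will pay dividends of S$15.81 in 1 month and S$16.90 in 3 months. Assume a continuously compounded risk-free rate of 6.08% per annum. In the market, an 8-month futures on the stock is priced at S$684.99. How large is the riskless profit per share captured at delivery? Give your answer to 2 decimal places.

PV(dividends) I = 15.81·e^(−0.0608·1/12) + 16.90·e^(−0.0608·3/12) = 32.3752
Fair futures F* = (S − I)·e^(rT) = (667.65 − 32.3752)·e^0.040533 = 635.2748 × 1.041366 = 661.5536
Market S$684.99 > fair 661.5536: forward overpriced → cash-and-carry (borrow at r, buy the stock and collect the dividends, short the forward).
Profit at T = |F_mkt − F*| = |684.99 − 661.5536| = S$23.44 per share

S$23.44 per share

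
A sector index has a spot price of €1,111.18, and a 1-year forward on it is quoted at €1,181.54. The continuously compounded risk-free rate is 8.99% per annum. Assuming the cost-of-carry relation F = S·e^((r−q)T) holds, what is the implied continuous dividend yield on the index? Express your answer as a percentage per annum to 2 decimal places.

From F = S·e^((r−q)T): (r − q) = ln(F/S)/T
ln(1181.54/1111.18) = ln(1.063320) = 0.061396
(r − q) = 0.061396 / (12/12) = 0.061396
q = r − ln(F/S)/T = 0.0899 − 0.061396 = 0.028504
q = 2.85%

2.85%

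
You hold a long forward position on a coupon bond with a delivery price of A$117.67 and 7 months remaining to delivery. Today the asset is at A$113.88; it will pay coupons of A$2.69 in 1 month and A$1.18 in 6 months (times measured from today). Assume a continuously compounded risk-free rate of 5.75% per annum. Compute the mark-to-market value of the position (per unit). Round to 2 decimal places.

PV(remaining coupons) I = 2.69·e^(−0.0575·1/12) + 1.18·e^(−0.0575·6/12) = 3.8237
Current forward F = (S − I)·e^(rT) = (113.88 − 3.8237)·e^(0.0575·7/12) = 110.0563 × 1.034111 = 113.8104
Value (long) = (F − K)·e^(−rT) = (113.8104 − 117.67) × 0.967015 = -3.7323
Value = -A$3.73

-A$3.73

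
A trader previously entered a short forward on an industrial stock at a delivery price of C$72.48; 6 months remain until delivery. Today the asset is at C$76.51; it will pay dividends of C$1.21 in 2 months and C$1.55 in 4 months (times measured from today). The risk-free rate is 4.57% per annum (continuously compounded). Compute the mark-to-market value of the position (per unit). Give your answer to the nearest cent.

PV(remaining dividends) I = 1.21·e^(−0.0457·2/12) + 1.55·e^(−0.0457·4/12) = 2.7274
Current forward F = (S − I)·e^(rT) = (76.51 − 2.7274)·e^(0.0457·6/12) = 73.7826 × 1.023113 = 75.4879
Value (long) = (F − K)·e^(−rT) = (75.4879 − 72.48) × 0.977409 = 2.9399
Short position value = −(long value) = -C$2.94

-C$2.94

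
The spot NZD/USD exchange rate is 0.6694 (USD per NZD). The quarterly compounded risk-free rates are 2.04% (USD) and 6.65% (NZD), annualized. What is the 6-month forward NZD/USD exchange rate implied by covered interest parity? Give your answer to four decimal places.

By covered interest parity, F = S · (1+r_USD/4)^(4T) / (1+r_NZD/4)^(4T)
= 0.6694 × 1.010226 / 1.033526 = 0.6694 × 0.977456
F = 0.6543 USD per NZD

0.6543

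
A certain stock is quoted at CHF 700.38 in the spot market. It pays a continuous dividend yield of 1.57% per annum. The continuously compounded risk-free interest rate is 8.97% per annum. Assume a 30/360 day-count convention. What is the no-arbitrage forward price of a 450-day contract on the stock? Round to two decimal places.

F = S·e^((r − q)T) = 700.38 · e^((0.0897 − 0.0157) × 450/360)
= 700.38 · e^0.092500 = 700.38 × 1.096913
F = CHF 768.26

CHF 768.26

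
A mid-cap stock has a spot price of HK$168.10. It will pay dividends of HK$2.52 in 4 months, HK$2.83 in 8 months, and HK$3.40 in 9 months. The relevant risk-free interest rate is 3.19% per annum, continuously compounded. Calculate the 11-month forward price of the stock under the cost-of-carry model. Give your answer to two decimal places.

PV(dividends) I = 2.52·e^(−0.0319·4/12) + 2.83·e^(−0.0319·8/12) + 3.40·e^(−0.0319·9/12)
I = 2.4933 + 2.7705 + 3.3196 = 8.5834
F = (S − I)·e^(rT) = (168.10 − 8.5834) · e^(0.0319·11/12)
= 159.5166 · e^0.029242 = 159.5166 × 1.029674 = HK$164.25

HK$164.25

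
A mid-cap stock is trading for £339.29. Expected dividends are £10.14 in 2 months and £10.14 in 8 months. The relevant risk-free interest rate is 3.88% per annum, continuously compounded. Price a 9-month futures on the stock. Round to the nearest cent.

£328.76

PV(dividends) I = 10.14·e^(−0.0388·2/12) + 10.14·e^(−0.0388·8/12)
I = 10.0746 + 9.8811 = 19.9557
F = (S − I)·e^(rT) = (339.29 − 19.9557) · e^(0.0388·9/12)
= 319.3343 · e^0.029100 = 319.3343 × 1.029528 = £328.76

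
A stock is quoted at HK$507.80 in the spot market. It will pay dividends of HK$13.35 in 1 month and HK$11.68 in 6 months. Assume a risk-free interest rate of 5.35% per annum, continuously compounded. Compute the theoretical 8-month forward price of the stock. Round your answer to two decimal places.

HK$500.68

PV(dividends) I = 13.35·e^(−0.0535·1/12) + 11.68·e^(−0.0535·6/12)
I = 13.2906 + 11.3717 = 24.6623
F = (S − I)·e^(rT) = (507.80 − 24.6623) · e^(0.0535·8/12)
= 483.1377 · e^0.035667 = 483.1377 × 1.036311 = HK$500.68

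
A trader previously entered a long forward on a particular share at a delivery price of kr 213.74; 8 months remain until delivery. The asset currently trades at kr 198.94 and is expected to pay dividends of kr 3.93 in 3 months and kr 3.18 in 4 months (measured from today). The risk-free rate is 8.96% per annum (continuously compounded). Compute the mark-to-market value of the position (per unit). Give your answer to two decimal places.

PV(remaining dividends) I = 3.93·e^(−0.0896·3/12) + 3.18·e^(−0.0896·4/12) = 6.9294
Current forward F = (S − I)·e^(rT) = (198.94 − 6.9294)·e^(0.0896·8/12) = 192.0106 × 1.061553 = 203.8294
Value (long) = (F − K)·e^(−rT) = (203.8294 − 213.74) × 0.942016 = -9.3359
Value = -kr 9.34

-kr 9.34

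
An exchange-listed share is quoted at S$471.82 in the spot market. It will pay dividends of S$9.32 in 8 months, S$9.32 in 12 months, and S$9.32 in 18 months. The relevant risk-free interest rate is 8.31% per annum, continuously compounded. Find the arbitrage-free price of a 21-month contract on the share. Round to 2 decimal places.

PV(dividends) I = 9.32·e^(−0.0831·8/12) + 9.32·e^(−0.0831·12/12) + 9.32·e^(−0.0831·18/12)
I = 8.8177 + 8.5768 + 8.2278 = 25.6223
F = (S − I)·e^(rT) = (471.82 − 25.6223) · e^(0.0831·21/12)
= 446.1977 · e^0.145425 = 446.1977 × 1.156531 = S$516.04

S$516.04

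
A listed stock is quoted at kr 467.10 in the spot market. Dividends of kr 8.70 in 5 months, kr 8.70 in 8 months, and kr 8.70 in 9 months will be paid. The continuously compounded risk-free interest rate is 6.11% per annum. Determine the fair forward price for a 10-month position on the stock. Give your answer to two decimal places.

PV(dividends) I = 8.70·e^(−0.0611·5/12) + 8.70·e^(−0.0611·8/12) + 8.70·e^(−0.0611·9/12)
I = 8.4813 + 8.3527 + 8.3103 = 25.1443
F = (S − I)·e^(rT) = (467.10 − 25.1443) · e^(0.0611·10/12)
= 441.9557 · e^0.050917 = 441.9557 × 1.052236 = kr 465.04

kr 465.04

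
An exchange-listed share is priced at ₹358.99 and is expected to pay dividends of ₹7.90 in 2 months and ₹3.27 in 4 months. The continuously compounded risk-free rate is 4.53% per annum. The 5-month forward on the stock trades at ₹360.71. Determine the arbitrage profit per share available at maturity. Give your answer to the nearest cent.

PV(dividends) I = 7.90·e^(−0.0453·2/12) + 3.27·e^(−0.0453·4/12) = 11.0616
Fair forward F* = (S − I)·e^(rT) = (358.99 − 11.0616)·e^0.018875 = 347.9284 × 1.019054 = 354.5578
Market ₹360.71 > fair 354.5578: forward overpriced → cash-and-carry (borrow at r, buy the stock and collect the dividends, short the forward).
Profit at T = |F_mkt − F*| = |360.71 − 354.5578| = ₹6.15 per share

₹6.15 per share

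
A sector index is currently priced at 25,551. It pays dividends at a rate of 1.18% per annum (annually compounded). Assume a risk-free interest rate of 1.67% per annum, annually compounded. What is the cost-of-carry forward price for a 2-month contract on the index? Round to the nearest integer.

F = S · (1+r)^T / (1+q)^T
= 25551 × 1.002764 / 1.001957 = 25551 × 1.000805
F = 25,572

25,572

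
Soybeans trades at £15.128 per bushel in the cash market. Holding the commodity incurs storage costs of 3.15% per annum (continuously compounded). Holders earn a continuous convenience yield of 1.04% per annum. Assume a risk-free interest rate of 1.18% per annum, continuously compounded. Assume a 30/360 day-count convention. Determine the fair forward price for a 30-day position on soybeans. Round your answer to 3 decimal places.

Net carry = r + u − y = 0.0118 + 0.0315 − 0.0104 = 0.0329
F = S·e^((r+u−y)T) = 15.128 · e^(0.0329 × 30/360) = 15.128 · e^0.002742
= 15.128 × 1.002746 = £15.170 per bushel

£15.170 per bushel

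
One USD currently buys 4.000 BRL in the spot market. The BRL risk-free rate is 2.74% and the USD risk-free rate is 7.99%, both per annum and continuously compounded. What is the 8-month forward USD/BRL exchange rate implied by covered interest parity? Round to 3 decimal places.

F = S·e^((r_BRL − r_USD)T) = 4.000 · e^((0.0274 − 0.0799) × 8/12)
= 4.000 · e^-0.035000 = 4.000 × 0.965605
F = 3.862 BRL per USD

3.862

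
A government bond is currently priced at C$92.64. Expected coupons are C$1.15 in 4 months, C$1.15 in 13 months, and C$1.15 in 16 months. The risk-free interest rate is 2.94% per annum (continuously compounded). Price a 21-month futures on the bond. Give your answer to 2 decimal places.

C$94.00

PV(coupons) I = 1.15·e^(−0.0294·4/12) + 1.15·e^(−0.0294·13/12) + 1.15·e^(−0.0294·16/12)
I = 1.1388 + 1.1139 + 1.1058 = 3.3585
F = (S − I)·e^(rT) = (92.64 − 3.3585) · e^(0.0294·21/12)
= 89.2815 · e^0.051450 = 89.2815 × 1.052797 = C$94.00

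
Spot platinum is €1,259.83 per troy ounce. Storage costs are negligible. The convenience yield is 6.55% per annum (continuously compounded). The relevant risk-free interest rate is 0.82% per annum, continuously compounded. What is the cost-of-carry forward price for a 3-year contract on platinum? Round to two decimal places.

Net carry = r + u − y = 0.0082 + 0.0000 − 0.0655 = -0.0573
F = S·e^((r+u−y)T) = 1259.83 · e^(-0.0573 × 3) = 1259.83 · e^-0.17190000
= 1259.83 × 0.84206338 = €1,060.86 per troy ounce

€1,060.86 per troy ounce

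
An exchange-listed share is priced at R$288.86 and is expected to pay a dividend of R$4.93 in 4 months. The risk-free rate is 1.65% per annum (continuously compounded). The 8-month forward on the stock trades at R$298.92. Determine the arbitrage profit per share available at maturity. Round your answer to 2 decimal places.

PV(dividends) I = 4.93·e^(−0.0165·4/12) = 4.9030
Fair forward F* = (S − I)·e^(rT) = (288.86 − 4.9030)·e^0.011000 = 283.9570 × 1.011061 = 287.0978
Market R$298.92 > fair 287.0978: forward overpriced → cash-and-carry (borrow at r, buy the stock and collect the dividends, short the forward).
Profit at T = |F_mkt − F*| = |298.92 − 287.0978| = R$11.82 per share

R$11.82 per share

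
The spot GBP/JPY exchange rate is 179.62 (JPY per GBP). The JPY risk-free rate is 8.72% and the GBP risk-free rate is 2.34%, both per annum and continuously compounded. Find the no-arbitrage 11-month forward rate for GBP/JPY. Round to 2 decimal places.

190.44

F = S·e^((r_JPY − r_GBP)T) = 179.62 · e^((0.0872 − 0.0234) × 11/12)
= 179.62 · e^0.058483 = 179.62 × 1.060227
F = 190.44 JPY per GBP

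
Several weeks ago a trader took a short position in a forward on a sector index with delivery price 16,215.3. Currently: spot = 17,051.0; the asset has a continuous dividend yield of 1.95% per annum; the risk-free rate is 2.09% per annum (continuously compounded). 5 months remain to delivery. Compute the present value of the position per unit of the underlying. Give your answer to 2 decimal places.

-838.32

Current fair forward for the remaining 5 months: F = S·e^((r − q)·T), (r − q) = 0.0209 − 0.0195 = 0.0014
F = 17051.0 · e^(0.0014 × 5/12) = 17051.0 × 1.00058350 = 17060.9493
Value of long forward = (F − K)·e^(−rT) = (17060.9493 − 16215.3) · e^(−0.0209·5/12)
= 845.6493 × 0.99132947 = 838.32
Short position value = −(long value) = -838.32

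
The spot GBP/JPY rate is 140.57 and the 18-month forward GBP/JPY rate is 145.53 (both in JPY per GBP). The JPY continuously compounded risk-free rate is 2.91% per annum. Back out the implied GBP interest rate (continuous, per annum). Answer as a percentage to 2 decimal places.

F = S·e^((r_JPY − r_GBP)T) ⇒ r_GBP = r_JPY − ln(F/S)/T
ln(145.53/140.57) = 0.034677; /(18/12) = 0.023118
r_GBP = 0.0291 − 0.023118 = 0.005982
r_GBP = 0.60%

0.60%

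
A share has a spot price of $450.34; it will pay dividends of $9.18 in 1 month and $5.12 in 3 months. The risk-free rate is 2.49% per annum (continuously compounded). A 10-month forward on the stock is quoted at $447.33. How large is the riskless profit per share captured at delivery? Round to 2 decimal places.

PV(dividends) I = 9.18·e^(−0.0249·1/12) + 5.12·e^(−0.0249·3/12) = 14.2492
Fair forward F* = (S − I)·e^(rT) = (450.34 − 14.2492)·e^0.020750 = 436.0908 × 1.020967 = 445.2343
Market $447.33 > fair 445.2343: forward overpriced → cash-and-carry (borrow at r, buy the stock and collect the dividends, short the forward).
Profit at T = |F_mkt − F*| = |447.33 − 445.2343| = $2.10 per share

$2.10 per share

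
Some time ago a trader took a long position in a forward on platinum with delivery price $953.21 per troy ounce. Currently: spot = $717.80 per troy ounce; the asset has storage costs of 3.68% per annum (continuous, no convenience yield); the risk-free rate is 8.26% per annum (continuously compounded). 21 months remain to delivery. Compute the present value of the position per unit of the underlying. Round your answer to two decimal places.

Current fair forward for the remaining 21 months: F = S·e^((r + u)·T), (r + u) = 0.0826 + 0.0368 = 0.1194
F = 717.80 · e^(0.1194 × 21/12) = 717.80 × 1.232383 = 884.6045
Value of long forward = (F − K)·e^(−rT) = (884.6045 − 953.21) · e^(−0.0826·21/12)
= -68.6055 × 0.865412 = -59.37

-$59.37 per troy ounce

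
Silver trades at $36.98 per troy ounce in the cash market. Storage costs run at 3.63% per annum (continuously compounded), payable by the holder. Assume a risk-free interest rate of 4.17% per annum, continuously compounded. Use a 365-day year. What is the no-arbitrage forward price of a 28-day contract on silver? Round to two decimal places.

Net carry = r + u − y = 0.0417 + 0.0363 − 0.0000 = 0.0780
F = S·e^((r+u−y)T) = 36.98 · e^(0.0780 × 28/365) = 36.98 · e^0.005984
= 36.98 × 1.006002 = $37.20 per troy ounce

$37.20 per troy ounce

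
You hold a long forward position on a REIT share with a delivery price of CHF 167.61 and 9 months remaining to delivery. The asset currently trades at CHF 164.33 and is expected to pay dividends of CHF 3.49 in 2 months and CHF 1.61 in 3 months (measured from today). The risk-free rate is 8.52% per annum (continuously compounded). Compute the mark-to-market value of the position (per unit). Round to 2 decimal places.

CHF 2.08

PV(remaining dividends) I = 3.49·e^(−0.0852·2/12) + 1.61·e^(−0.0852·3/12) = 5.0169
Current forward F = (S − I)·e^(rT) = (164.33 − 5.0169)·e^(0.0852·9/12) = 159.3131 × 1.065986 = 169.8255
Value (long) = (F − K)·e^(−rT) = (169.8255 − 167.61) × 0.938099 = 2.0784
Value = CHF 2.08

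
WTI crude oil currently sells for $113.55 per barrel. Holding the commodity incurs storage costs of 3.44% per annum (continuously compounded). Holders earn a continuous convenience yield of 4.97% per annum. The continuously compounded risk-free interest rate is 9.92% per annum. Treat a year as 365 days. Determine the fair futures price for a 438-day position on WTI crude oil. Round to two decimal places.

$125.58 per barrel

Net carry = r + u − y = 0.0992 + 0.0344 − 0.0497 = 0.0839
F = S·e^((r+u−y)T) = 113.55 · e^(0.0839 × 438/365) = 113.55 · e^0.100680
= 113.55 × 1.105923 = $125.58 per barrel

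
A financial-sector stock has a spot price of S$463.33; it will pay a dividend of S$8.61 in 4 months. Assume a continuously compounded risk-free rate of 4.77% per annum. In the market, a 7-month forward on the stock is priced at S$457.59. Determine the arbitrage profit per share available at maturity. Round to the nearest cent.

S$10.10 per share

PV(dividends) I = 8.61·e^(−0.0477·4/12) = 8.4742
Fair forward F* = (S − I)·e^(rT) = (463.33 − 8.4742)·e^0.027825 = 454.8558 × 1.028216 = 467.6900
Market S$457.59 < fair 467.6900: forward underpriced → reverse cash-and-carry (short the stock, invest proceeds at r, pay the dividends, go long the forward).
Profit at T = |F_mkt − F*| = |457.59 − 467.6900| = S$10.10 per share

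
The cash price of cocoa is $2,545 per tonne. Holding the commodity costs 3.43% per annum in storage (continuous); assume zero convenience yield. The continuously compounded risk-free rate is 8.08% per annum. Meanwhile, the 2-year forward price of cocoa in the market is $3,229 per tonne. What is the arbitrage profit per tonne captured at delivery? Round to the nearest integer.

Fair forward: F* = S·e^(carry·T), with carry = (r + u) = 0.0808 + 0.0343 = 0.1151
F* = 2545 · e^(0.1151 × 2) = 2545 · e^0.230200 = 2545 × 1.258852 = $3203.7783
Market $3229 > fair $3203.7783: forward overpriced → cash-and-carry (buy spot, short the forward).
At maturity, profit = |F_mkt − F*| = |3229 − 3203.7783| = $25 per tonne

$25 per tonne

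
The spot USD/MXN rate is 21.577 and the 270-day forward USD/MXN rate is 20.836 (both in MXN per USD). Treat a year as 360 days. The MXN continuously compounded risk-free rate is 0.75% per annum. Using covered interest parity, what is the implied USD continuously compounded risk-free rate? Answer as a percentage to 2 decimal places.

F = S·e^((r_MXN − r_USD)T) ⇒ r_USD = r_MXN − ln(F/S)/T
ln(20.836/21.577) = -0.034946; /(270/360) = -0.046595
r_USD = 0.0075 + 0.046595 = 0.054095
r_USD = 5.41%

5.41%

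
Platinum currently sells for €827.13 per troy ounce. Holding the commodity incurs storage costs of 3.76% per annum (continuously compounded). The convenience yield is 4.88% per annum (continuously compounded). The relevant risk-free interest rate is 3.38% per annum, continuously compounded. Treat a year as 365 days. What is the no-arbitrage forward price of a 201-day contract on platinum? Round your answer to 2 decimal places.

Net carry = r + u − y = 0.0338 + 0.0376 − 0.0488 = 0.0226
F = S·e^((r+u−y)T) = 827.13 · e^(0.0226 × 201/365) = 827.13 · e^0.012445
= 827.13 × 1.012523 = €837.49 per troy ounce

€837.49 per troy ounce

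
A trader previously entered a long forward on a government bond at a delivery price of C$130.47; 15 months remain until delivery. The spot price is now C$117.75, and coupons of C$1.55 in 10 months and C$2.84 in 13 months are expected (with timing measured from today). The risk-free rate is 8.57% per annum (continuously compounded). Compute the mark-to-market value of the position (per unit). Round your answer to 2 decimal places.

PV(remaining coupons) I = 1.55·e^(−0.0857·10/12) + 2.84·e^(−0.0857·13/12) = 4.0314
Current forward F = (S − I)·e^(rT) = (117.75 − 4.0314)·e^(0.0857·15/12) = 113.7186 × 1.113073 = 126.5771
Value (long) = (F − K)·e^(−rT) = (126.5771 − 130.47) × 0.898413 = -3.4974
Value = -C$3.50

-C$3.50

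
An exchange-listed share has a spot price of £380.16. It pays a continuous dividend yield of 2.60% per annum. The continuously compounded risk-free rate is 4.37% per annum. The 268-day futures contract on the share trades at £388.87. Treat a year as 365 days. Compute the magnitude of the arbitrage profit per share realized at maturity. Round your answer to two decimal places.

Fair futures: F* = S·e^(carry·T), with carry = (r − q) = 0.0437 − 0.0260 = 0.0177
F* = 380.16 · e^(0.0177 × 268/365) = 380.16 · e^0.012996 = 380.16 × 1.013081 = £385.1329
Market £388.87 > fair £385.1329: forward overpriced → cash-and-carry (buy spot, short the forward).
At maturity, profit = |F_mkt − F*| = |388.87 − 385.1329| = £3.74 per share

£3.74 per share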